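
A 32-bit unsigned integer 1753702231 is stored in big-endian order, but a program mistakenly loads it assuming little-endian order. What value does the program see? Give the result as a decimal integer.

1753702231 in 32-bit hexadecimal is 0x68875F57.
Stored big-endian, the bytes at ascending addresses are 68 87 5F 57.
Read back as little-endian, the first byte is least significant, giving 0x575F8768.
0x575F8768 = 1465878376.

1465878376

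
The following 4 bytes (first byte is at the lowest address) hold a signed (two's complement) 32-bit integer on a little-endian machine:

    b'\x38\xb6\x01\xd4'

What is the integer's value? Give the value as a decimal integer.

Little-endian: lowest address holds the least-significant byte.
Reassemble most-significant byte first: D4 01 B6 38 → 0xD401B638.
Top bit is set, so as a signed 32-bit value this is 0xD401B638 − 2^32 = -738085320.

-738085320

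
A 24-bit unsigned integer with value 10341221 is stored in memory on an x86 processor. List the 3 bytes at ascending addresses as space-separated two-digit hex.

65 CB 9D

10341221 in hexadecimal, padded to 24 bits, is 0x9DCB65.
Split into bytes (most-significant first): 9D CB 65.
Little-endian: lowest address holds the least-significant byte.
So at ascending addresses the bytes are 65 CB 9D.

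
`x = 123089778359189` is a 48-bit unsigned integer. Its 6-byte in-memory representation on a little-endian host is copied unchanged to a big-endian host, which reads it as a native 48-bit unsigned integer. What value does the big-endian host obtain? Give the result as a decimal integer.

123089778359189 in 48-bit hexadecimal is 0x6FF31283BB95.
Stored little-endian, the bytes at ascending addresses are 95 BB 83 12 F3 6F.
Read back as big-endian, the last byte is least significant, giving 0x95BB8312F36F.
0x95BB8312F36F = 164632590480239.

164632590480239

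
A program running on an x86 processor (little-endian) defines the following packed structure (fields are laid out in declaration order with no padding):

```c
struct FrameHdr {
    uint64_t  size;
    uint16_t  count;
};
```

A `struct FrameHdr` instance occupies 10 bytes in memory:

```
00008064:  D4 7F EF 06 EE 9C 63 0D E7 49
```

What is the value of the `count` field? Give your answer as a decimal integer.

18919

`count` follows `size` (8 bytes), so it starts at byte offset 8 and occupies 2 bytes.
Bytes at offsets 8..9: E7 49.
Little-endian: lowest address holds the least-significant byte.
Reassemble most-significant byte first: 49 E7 → 0x49E7.
0x49E7 = 18919.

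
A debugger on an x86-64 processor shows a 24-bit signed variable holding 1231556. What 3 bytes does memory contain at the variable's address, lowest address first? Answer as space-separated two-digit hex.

1231556 in hexadecimal, padded to 24 bits, is 0x12CAC4.
Split into bytes (most-significant first): 12 CA C4.
Little-endian: lowest address holds the least-significant byte.
So at ascending addresses the bytes are C4 CA 12.

C4 CA 12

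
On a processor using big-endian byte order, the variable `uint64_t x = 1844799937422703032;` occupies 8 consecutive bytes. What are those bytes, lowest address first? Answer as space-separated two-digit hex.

1844799937422703032 in hexadecimal, padded to 64 bits, is 0x199A0BC4D7BE39B8.
Split into bytes (most-significant first): 19 9A 0B C4 D7 BE 39 B8.
Big-endian: lowest address holds the most-significant byte.
So the memory order matches the most-significant-first order: 19 9A 0B C4 D7 BE 39 B8.

19 9A 0B C4 D7 BE 39 B8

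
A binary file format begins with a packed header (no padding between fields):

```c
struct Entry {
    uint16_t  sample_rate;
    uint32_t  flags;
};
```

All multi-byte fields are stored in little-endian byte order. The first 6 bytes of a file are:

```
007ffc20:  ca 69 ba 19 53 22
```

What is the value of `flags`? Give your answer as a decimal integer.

575871418

`flags` follows `sample_rate` (2 bytes), so it starts at byte offset 2 and occupies 4 bytes.
Bytes at offsets 2..5: BA 19 53 22.
In little-endian order the low byte comes first in memory.
Reassemble most-significant byte first: 22 53 19 BA → 0x225319BA.
0x225319BA = 575871418.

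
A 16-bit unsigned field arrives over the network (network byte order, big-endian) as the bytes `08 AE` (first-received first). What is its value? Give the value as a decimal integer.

2222

Big-endian: lowest address holds the most-significant byte.
The bytes are already most-significant first: 0x08AE.
0x08AE = 2222.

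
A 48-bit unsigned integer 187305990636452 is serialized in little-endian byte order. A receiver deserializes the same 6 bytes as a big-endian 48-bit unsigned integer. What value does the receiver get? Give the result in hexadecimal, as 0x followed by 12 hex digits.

187305990636452 in 48-bit hexadecimal is 0xAA5A930943A4.
Stored little-endian, the bytes at ascending addresses are A4 43 09 93 5A AA.
Read back as big-endian, the last byte is least significant, giving 0xA44309935AAA.

0xA44309935AAA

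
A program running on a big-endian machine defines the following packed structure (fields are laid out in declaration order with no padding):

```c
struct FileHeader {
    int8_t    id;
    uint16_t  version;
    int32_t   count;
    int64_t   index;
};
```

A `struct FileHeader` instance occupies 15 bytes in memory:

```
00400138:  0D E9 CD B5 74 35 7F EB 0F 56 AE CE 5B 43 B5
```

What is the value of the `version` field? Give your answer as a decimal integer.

59853

`version` follows `id` (1 byte), so it starts at byte offset 1 and occupies 2 bytes.
Bytes at offsets 1..2: E9 CD.
Big-endian: lowest address holds the most-significant byte.
The bytes are already most-significant first: 0xE9CD.
0xE9CD = 59853.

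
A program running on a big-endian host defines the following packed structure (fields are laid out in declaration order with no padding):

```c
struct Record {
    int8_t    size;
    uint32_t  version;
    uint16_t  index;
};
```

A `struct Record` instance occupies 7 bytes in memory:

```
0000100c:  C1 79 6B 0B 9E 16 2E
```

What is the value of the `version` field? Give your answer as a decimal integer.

`version` follows `size` (1 byte), so it starts at byte offset 1 and occupies 4 bytes.
Bytes at offsets 1..4: 79 6B 0B 9E.
Big-endian: lowest address holds the most-significant byte.
The bytes are already most-significant first: 0x796B0B9E.
0x796B0B9E = 2037058462.

2037058462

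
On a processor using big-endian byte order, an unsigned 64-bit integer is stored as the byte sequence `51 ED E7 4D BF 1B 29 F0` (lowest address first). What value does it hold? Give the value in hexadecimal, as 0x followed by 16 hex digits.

0x51EDE74DBF1B29F0

Big-endian stores the most-significant byte at the lowest address.
The bytes are already most-significant first: 0x51EDE74DBF1B29F0.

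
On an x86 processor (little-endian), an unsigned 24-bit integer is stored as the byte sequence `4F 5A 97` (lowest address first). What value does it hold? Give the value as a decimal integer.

9919055

Little-endian stores the least-significant byte at the lowest address.
Reassemble most-significant byte first: 97 5A 4F → 0x975A4F.
0x975A4F = 9919055.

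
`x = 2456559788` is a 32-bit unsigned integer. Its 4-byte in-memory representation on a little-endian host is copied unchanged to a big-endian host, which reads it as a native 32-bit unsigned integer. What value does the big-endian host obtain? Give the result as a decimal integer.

2456559788 in 32-bit hexadecimal is 0x926C20AC.
Stored little-endian, the bytes at ascending addresses are AC 20 6C 92.
Read back as big-endian, the last byte is least significant, giving 0xAC206C92.
0xAC206C92 = 2887806098.

2887806098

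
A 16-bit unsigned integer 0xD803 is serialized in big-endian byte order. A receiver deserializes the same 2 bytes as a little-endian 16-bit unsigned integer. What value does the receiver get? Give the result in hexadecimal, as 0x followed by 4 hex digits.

Stored big-endian, the bytes at ascending addresses are D8 03.
Read back as little-endian, the first byte is least significant, giving 0x03D8.

0x03D8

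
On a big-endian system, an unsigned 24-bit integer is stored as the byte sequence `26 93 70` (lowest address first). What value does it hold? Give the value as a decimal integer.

2528112

Big-endian: lowest address holds the most-significant byte.
The bytes are already most-significant first: 0x269370.
0x269370 = 2528112.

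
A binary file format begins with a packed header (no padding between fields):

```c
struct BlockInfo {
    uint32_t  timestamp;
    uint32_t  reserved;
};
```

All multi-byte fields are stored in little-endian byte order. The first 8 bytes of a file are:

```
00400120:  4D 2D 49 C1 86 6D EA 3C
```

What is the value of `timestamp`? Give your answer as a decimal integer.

3242798413

`timestamp` is the first field, at byte offset 0, occupying 4 bytes.
Bytes at offsets 0..3: 4D 2D 49 C1.
Little-endian stores the least-significant byte at the lowest address.
Reassemble most-significant byte first: C1 49 2D 4D → 0xC1492D4D.
0xC1492D4D = 3242798413.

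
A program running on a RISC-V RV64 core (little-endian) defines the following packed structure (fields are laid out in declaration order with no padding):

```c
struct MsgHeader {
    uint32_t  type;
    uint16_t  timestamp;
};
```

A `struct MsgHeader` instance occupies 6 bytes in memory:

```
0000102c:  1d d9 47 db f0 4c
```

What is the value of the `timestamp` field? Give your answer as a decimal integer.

`timestamp` follows `type` (4 bytes), so it starts at byte offset 4 and occupies 2 bytes.
Bytes at offsets 4..5: F0 4C.
In little-endian order the low byte comes first in memory.
Reassemble most-significant byte first: 4C F0 → 0x4CF0.
0x4CF0 = 19696.

19696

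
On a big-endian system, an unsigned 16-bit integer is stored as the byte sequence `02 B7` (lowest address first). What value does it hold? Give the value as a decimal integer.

695

Big-endian stores the most-significant byte at the lowest address.
The bytes are already most-significant first: 0x02B7.
0x02B7 = 695.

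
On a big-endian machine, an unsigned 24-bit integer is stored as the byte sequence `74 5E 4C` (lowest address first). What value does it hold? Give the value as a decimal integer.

Big-endian: lowest address holds the most-significant byte.
The bytes are already most-significant first: 0x745E4C.
0x745E4C = 7626316.

7626316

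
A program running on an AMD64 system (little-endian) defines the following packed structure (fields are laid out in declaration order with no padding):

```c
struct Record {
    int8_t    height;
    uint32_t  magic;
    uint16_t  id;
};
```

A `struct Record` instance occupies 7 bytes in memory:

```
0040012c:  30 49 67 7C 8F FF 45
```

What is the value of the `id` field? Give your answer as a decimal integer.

`id` follows `height` (1 B), `magic` (4 B), so it starts at offset 1 + 4 = 5 and occupies 2 bytes.
Bytes at offsets 5..6: FF 45.
Little-endian: lowest address holds the least-significant byte.
Reassemble most-significant byte first: 45 FF → 0x45FF.
0x45FF = 17919.

17919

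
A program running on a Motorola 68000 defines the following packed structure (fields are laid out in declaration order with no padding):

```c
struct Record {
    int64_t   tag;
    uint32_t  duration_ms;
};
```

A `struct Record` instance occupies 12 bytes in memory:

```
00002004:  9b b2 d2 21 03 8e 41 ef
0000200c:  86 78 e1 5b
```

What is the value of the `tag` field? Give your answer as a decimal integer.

-7227483412740816401

`tag` is the first field, at byte offset 0, occupying 8 bytes.
Bytes at offsets 0..7: 9B B2 D2 21 03 8E 41 EF.
Big-endian stores the most-significant byte at the lowest address.
The bytes are already most-significant first: 0x9BB2D221038E41EF.
Top bit is set, so as a signed 64-bit value this is 0x9BB2D221038E41EF − 2^64 = -7227483412740816401.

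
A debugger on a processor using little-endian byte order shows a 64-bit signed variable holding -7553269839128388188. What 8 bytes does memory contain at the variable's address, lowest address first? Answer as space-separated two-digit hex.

Two's complement of -7553269839128388188 in 64 bits: 7553269839128388188 = 0x68D29AE655EB625C; invert → 0x972D6519AA149DA3; add 1 → 0x972D6519AA149DA4.
Split into bytes (most-significant first): 97 2D 65 19 AA 14 9D A4.
Little-endian: lowest address holds the least-significant byte.
So at ascending addresses the bytes are A4 9D 14 AA 19 65 2D 97.

A4 9D 14 AA 19 65 2D 97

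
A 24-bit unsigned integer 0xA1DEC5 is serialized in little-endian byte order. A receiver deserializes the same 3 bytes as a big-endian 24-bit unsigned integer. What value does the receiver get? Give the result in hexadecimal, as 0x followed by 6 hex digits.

Stored little-endian, the bytes at ascending addresses are C5 DE A1.
Read back as big-endian, the last byte is least significant, giving 0xC5DEA1.

0xC5DEA1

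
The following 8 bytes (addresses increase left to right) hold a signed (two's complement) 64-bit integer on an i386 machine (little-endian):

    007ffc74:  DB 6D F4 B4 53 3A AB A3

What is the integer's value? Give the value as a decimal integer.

Little-endian: lowest address holds the least-significant byte.
Reassemble most-significant byte first: A3 AB 3A 53 B4 F4 6D DB → 0xA3AB3A53B4F46DDB.
Top bit is set, so as a signed 64-bit value this is 0xA3AB3A53B4F46DDB − 2^64 = -6653159893317161509.

-6653159893317161509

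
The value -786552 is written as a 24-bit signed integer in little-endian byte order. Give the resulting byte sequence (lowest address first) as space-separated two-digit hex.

Two's complement of -786552 in 24 bits: 786552 = 0x0C0078; invert → 0xF3FF87; add 1 → 0xF3FF88.
Split into bytes (most-significant first): F3 FF 88.
Little-endian stores the least-significant byte at the lowest address.
So at ascending addresses the bytes are 88 FF F3.

88 FF F3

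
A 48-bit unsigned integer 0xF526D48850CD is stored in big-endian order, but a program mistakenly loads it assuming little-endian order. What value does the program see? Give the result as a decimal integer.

Stored big-endian, the bytes at ascending addresses are F5 26 D4 88 50 CD.
Read back as little-endian, the first byte is least significant, giving 0xCD5088D426F5.
0xCD5088D426F5 = 225745776682741.

225745776682741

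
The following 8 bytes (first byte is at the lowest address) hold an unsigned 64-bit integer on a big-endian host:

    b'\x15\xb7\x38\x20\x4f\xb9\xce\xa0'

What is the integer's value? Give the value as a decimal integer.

1564781106962222752

Big-endian stores the most-significant byte at the lowest address.
The bytes are already most-significant first: 0x15B738204FB9CEA0.
0x15B738204FB9CEA0 = 1564781106962222752.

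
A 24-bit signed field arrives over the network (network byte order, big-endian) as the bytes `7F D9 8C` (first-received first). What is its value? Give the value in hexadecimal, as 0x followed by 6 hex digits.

Big-endian stores the most-significant byte at the lowest address.
The bytes are already most-significant first: 0x7FD98C.

0x7FD98C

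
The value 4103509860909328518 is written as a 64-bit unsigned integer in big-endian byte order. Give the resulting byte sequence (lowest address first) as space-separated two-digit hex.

4103509860909328518 in hexadecimal, padded to 64 bits, is 0x38F2987A27D02886.
Split into bytes (most-significant first): 38 F2 98 7A 27 D0 28 86.
Big-endian: lowest address holds the most-significant byte.
So the memory order matches the most-significant-first order: 38 F2 98 7A 27 D0 28 86.

38 F2 98 7A 27 D0 28 86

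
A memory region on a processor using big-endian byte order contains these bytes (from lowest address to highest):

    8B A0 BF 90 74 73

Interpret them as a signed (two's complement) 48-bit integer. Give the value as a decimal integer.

Big-endian: lowest address holds the most-significant byte.
The bytes are already most-significant first: 0x8BA0BF907473.
Top bit is set, so as a signed 48-bit value this is 0x8BA0BF907473 − 2^48 = -127952451767181.

-127952451767181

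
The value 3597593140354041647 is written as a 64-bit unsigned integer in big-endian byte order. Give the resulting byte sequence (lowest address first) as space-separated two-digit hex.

3597593140354041647 in hexadecimal, padded to 64 bits, is 0x31ED37E6792F472F.
Split into bytes (most-significant first): 31 ED 37 E6 79 2F 47 2F.
Big-endian stores the most-significant byte at the lowest address.
So the memory order matches the most-significant-first order: 31 ED 37 E6 79 2F 47 2F.

31 ED 37 E6 79 2F 47 2F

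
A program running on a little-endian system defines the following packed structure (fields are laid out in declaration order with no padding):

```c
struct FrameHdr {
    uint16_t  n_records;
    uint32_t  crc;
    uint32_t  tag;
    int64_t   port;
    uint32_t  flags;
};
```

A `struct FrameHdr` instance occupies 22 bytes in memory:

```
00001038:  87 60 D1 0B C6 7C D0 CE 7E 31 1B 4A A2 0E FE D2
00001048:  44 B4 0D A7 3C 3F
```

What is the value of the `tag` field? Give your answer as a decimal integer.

`tag` follows `n_records` (2 B), `crc` (4 B), so it starts at offset 2 + 4 = 6 and occupies 4 bytes.
Bytes at offsets 6..9: D0 CE 7E 31.
Little-endian stores the least-significant byte at the lowest address.
Reassemble most-significant byte first: 31 7E CE D0 → 0x317ECED0.
0x317ECED0 = 830394064.

830394064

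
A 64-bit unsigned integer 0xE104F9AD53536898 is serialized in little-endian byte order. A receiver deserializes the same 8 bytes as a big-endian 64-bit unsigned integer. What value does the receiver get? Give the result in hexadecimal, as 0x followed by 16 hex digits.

Stored little-endian, the bytes at ascending addresses are 98 68 53 53 AD F9 04 E1.
Read back as big-endian, the last byte is least significant, giving 0x98685353ADF904E1.

0x98685353ADF904E1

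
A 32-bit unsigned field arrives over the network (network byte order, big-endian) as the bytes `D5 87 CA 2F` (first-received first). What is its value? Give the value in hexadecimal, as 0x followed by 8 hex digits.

Big-endian stores the most-significant byte at the lowest address.
The bytes are already most-significant first: 0xD587CA2F.

0xD587CA2F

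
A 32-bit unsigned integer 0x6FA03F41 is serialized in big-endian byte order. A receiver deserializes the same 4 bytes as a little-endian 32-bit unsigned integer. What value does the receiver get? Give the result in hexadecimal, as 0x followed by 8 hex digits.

Stored big-endian, the bytes at ascending addresses are 6F A0 3F 41.
Read back as little-endian, the first byte is least significant, giving 0x413FA06F.

0x413FA06F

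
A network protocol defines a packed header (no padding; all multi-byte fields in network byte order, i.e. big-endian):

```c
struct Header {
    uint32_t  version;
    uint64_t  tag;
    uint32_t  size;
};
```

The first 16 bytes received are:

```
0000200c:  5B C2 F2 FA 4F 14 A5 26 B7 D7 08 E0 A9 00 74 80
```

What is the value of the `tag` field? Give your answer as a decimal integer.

5698361014242183392

`tag` follows `version` (4 bytes), so it starts at byte offset 4 and occupies 8 bytes.
Bytes at offsets 4..11: 4F 14 A5 26 B7 D7 08 E0.
Big-endian stores the most-significant byte at the lowest address.
The bytes are already most-significant first: 0x4F14A526B7D708E0.
0x4F14A526B7D708E0 = 5698361014242183392.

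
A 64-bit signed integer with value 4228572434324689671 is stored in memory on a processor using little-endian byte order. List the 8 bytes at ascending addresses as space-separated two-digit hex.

07 93 EE 9E 39 E8 AE 3A

4228572434324689671 in hexadecimal, padded to 64 bits, is 0x3AAEE8399EEE9307.
Split into bytes (most-significant first): 3A AE E8 39 9E EE 93 07.
Little-endian stores the least-significant byte at the lowest address.
So at ascending addresses the bytes are 07 93 EE 9E 39 E8 AE 3A.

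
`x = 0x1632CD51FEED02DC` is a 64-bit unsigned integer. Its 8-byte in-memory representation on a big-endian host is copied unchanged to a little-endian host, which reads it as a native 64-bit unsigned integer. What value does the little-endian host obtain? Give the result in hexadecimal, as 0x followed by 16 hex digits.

0xDC02EDFE51CD3216

Stored big-endian, the bytes at ascending addresses are 16 32 CD 51 FE ED 02 DC.
Read back as little-endian, the first byte is least significant, giving 0xDC02EDFE51CD3216.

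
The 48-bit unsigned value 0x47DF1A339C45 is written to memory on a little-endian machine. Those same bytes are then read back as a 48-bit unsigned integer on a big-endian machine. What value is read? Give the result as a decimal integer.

Stored little-endian, the bytes at ascending addresses are 45 9C 33 1A DF 47.
Read back as big-endian, the last byte is least significant, giving 0x459C331ADF47.
0x459C331ADF47 = 76537174613831.

76537174613831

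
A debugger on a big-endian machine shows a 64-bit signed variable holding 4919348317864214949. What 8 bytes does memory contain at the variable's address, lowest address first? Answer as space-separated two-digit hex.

44 45 09 3B 34 B6 41 A5

4919348317864214949 in hexadecimal, padded to 64 bits, is 0x4445093B34B641A5.
Split into bytes (most-significant first): 44 45 09 3B 34 B6 41 A5.
In big-endian order the high byte comes first in memory.
So the memory order matches the most-significant-first order: 44 45 09 3B 34 B6 41 A5.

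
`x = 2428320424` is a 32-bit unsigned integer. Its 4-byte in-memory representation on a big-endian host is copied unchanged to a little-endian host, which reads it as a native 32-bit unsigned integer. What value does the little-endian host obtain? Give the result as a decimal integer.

2428320424 in 32-bit hexadecimal is 0x90BD3AA8.
Stored big-endian, the bytes at ascending addresses are 90 BD 3A A8.
Read back as little-endian, the first byte is least significant, giving 0xA83ABD90.
0xA83ABD90 = 2822421904.

2822421904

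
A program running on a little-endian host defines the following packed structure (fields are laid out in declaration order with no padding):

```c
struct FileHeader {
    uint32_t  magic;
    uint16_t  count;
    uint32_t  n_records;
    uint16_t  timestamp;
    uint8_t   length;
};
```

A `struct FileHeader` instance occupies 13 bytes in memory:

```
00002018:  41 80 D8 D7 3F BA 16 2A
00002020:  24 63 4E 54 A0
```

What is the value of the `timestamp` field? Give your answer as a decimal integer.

`timestamp` follows `magic` (4 B), `count` (2 B), `n_records` (4 B), so it starts at offset 4 + 2 + 4 = 10 and occupies 2 bytes.
Bytes at offsets 10..11: 4E 54.
Little-endian stores the least-significant byte at the lowest address.
Reassemble most-significant byte first: 54 4E → 0x544E.
0x544E = 21582.

21582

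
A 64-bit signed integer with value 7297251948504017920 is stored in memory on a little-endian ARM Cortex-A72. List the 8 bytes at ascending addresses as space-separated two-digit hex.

7297251948504017920 in hexadecimal, padded to 64 bits, is 0x65450BFC131BEC00.
Split into bytes (most-significant first): 65 45 0B FC 13 1B EC 00.
Little-endian stores the least-significant byte at the lowest address.
So at ascending addresses the bytes are 00 EC 1B 13 FC 0B 45 65.

00 EC 1B 13 FC 0B 45 65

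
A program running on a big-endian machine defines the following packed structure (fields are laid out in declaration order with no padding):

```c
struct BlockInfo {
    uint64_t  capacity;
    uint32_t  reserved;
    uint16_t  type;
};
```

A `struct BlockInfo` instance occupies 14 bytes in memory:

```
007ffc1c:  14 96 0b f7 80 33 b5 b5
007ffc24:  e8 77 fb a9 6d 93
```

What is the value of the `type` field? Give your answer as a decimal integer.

28051

`type` follows `capacity` (8 B), `reserved` (4 B), so it starts at offset 8 + 4 = 12 and occupies 2 bytes.
Bytes at offsets 12..13: 6D 93.
Big-endian stores the most-significant byte at the lowest address.
The bytes are already most-significant first: 0x6D93.
0x6D93 = 28051.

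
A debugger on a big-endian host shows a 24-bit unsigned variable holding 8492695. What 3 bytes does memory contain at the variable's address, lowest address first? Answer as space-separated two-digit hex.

8492695 in hexadecimal, padded to 24 bits, is 0x819697.
Split into bytes (most-significant first): 81 96 97.
In big-endian order the high byte comes first in memory.
So the memory order matches the most-significant-first order: 81 96 97.

81 96 97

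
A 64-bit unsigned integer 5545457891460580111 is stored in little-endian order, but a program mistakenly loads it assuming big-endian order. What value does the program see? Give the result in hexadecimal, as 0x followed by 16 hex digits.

0x0F036539926CF54C

5545457891460580111 in 64-bit hexadecimal is 0x4CF56C923965030F.
Stored little-endian, the bytes at ascending addresses are 0F 03 65 39 92 6C F5 4C.
Read back as big-endian, the last byte is least significant, giving 0x0F036539926CF54C.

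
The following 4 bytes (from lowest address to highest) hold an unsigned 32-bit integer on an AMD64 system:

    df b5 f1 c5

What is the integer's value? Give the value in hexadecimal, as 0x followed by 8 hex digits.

0xC5F1B5DF

In little-endian order the low byte comes first in memory.
Reassemble most-significant byte first: C5 F1 B5 DF → 0xC5F1B5DF.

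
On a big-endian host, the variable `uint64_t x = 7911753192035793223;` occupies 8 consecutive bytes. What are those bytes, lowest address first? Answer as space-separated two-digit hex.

6D CC 31 9C 21 DB 39 47

7911753192035793223 in hexadecimal, padded to 64 bits, is 0x6DCC319C21DB3947.
Split into bytes (most-significant first): 6D CC 31 9C 21 DB 39 47.
Big-endian: lowest address holds the most-significant byte.
So the memory order matches the most-significant-first order: 6D CC 31 9C 21 DB 39 47.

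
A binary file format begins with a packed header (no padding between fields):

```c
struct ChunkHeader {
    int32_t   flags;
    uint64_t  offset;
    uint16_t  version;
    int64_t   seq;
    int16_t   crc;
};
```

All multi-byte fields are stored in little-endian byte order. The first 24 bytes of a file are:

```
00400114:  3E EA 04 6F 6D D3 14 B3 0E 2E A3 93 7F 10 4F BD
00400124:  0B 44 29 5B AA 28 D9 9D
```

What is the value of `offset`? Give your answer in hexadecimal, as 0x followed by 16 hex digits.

`offset` follows `flags` (4 bytes), so it starts at byte offset 4 and occupies 8 bytes.
Bytes at offsets 4..11: 6D D3 14 B3 0E 2E A3 93.
Little-endian: lowest address holds the least-significant byte.
Reassemble most-significant byte first: 93 A3 2E 0E B3 14 D3 6D → 0x93A32E0EB314D36D.

0x93A32E0EB314D36D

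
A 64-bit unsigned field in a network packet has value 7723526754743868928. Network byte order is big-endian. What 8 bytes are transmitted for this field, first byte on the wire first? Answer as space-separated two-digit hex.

7723526754743868928 in hexadecimal, padded to 64 bits, is 0x6B2F7AA995BBDE00.
Split into bytes (most-significant first): 6B 2F 7A A9 95 BB DE 00.
In big-endian order the high byte comes first in memory.
So the memory order matches the most-significant-first order: 6B 2F 7A A9 95 BB DE 00.

6B 2F 7A A9 95 BB DE 00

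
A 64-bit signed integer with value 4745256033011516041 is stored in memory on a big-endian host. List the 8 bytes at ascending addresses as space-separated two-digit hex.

4745256033011516041 in hexadecimal, padded to 64 bits, is 0x41DA893877EE4289.
Split into bytes (most-significant first): 41 DA 89 38 77 EE 42 89.
In big-endian order the high byte comes first in memory.
So the memory order matches the most-significant-first order: 41 DA 89 38 77 EE 42 89.

41 DA 89 38 77 EE 42 89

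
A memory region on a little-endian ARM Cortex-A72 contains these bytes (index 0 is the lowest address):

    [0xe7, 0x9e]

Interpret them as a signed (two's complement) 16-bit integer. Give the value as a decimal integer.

-24857

Little-endian: lowest address holds the least-significant byte.
Reassemble most-significant byte first: 9E E7 → 0x9EE7.
Top bit is set, so as a signed 16-bit value this is 0x9EE7 − 2^16 = -24857.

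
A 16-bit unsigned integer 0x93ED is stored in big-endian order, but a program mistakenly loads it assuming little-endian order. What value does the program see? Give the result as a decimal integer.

Stored big-endian, the bytes at ascending addresses are 93 ED.
Read back as little-endian, the first byte is least significant, giving 0xED93.
0xED93 = 60819.

60819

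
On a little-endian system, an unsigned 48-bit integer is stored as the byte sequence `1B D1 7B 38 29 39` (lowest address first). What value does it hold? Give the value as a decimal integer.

62849204080923

In little-endian order the low byte comes first in memory.
Reassemble most-significant byte first: 39 29 38 7B D1 1B → 0x3929387BD11B.
0x3929387BD11B = 62849204080923.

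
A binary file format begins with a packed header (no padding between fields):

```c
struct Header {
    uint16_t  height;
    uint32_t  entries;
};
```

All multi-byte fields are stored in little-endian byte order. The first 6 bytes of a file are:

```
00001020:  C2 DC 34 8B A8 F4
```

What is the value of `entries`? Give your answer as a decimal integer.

4104686388

`entries` follows `height` (2 bytes), so it starts at byte offset 2 and occupies 4 bytes.
Bytes at offsets 2..5: 34 8B A8 F4.
Little-endian stores the least-significant byte at the lowest address.
Reassemble most-significant byte first: F4 A8 8B 34 → 0xF4A88B34.
0xF4A88B34 = 4104686388.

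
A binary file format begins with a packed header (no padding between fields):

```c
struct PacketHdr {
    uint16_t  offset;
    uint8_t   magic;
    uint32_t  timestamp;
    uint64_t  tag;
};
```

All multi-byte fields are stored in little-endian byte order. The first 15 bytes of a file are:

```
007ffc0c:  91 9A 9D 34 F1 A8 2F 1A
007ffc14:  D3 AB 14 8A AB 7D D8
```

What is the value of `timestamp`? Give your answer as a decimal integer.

799600948

`timestamp` follows `offset` (2 B), `magic` (1 B), so it starts at offset 2 + 1 = 3 and occupies 4 bytes.
Bytes at offsets 3..6: 34 F1 A8 2F.
Little-endian: lowest address holds the least-significant byte.
Reassemble most-significant byte first: 2F A8 F1 34 → 0x2FA8F134.
0x2FA8F134 = 799600948.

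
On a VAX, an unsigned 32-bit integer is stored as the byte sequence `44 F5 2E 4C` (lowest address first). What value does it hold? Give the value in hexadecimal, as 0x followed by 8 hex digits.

0x4C2EF544

Little-endian: lowest address holds the least-significant byte.
Reassemble most-significant byte first: 4C 2E F5 44 → 0x4C2EF544.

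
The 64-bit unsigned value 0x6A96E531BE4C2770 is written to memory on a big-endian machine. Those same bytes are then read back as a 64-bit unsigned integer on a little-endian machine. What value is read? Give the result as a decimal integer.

8081512436104271466

Stored big-endian, the bytes at ascending addresses are 6A 96 E5 31 BE 4C 27 70.
Read back as little-endian, the first byte is least significant, giving 0x70274CBE31E5966A.
0x70274CBE31E5966A = 8081512436104271466.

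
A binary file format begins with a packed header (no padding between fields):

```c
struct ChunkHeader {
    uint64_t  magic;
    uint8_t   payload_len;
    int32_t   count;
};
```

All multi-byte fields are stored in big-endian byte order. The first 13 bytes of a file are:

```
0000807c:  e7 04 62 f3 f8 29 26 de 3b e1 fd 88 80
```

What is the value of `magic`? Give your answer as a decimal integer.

16646538922648217310

`magic` is the first field, at byte offset 0, occupying 8 bytes.
Bytes at offsets 0..7: E7 04 62 F3 F8 29 26 DE.
In big-endian order the high byte comes first in memory.
The bytes are already most-significant first: 0xE70462F3F82926DE.
0xE70462F3F82926DE = 16646538922648217310.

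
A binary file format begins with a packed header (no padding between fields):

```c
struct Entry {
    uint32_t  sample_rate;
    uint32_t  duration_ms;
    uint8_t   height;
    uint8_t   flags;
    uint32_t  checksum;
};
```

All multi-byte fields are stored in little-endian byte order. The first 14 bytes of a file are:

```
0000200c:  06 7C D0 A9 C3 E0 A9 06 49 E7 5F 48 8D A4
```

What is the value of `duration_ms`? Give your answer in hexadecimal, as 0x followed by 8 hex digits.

0x06A9E0C3

`duration_ms` follows `sample_rate` (4 bytes), so it starts at byte offset 4 and occupies 4 bytes.
Bytes at offsets 4..7: C3 E0 A9 06.
Little-endian: lowest address holds the least-significant byte.
Reassemble most-significant byte first: 06 A9 E0 C3 → 0x06A9E0C3.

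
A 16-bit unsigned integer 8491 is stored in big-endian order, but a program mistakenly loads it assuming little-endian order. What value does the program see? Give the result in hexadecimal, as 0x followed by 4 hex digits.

8491 in 16-bit hexadecimal is 0x212B.
Stored big-endian, the bytes at ascending addresses are 21 2B.
Read back as little-endian, the first byte is least significant, giving 0x2B21.

0x2B21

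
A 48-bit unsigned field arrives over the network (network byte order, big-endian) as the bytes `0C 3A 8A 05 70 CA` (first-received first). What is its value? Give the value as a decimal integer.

Big-endian stores the most-significant byte at the lowest address.
The bytes are already most-significant first: 0x0C3A8A0570CA.
0x0C3A8A0570CA = 13445563248842.

13445563248842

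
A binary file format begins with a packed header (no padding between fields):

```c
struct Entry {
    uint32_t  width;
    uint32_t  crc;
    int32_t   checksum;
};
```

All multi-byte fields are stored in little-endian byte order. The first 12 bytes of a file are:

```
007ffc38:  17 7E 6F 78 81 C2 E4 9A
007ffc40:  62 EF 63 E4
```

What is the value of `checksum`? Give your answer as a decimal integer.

-463212702

`checksum` follows `width` (4 B), `crc` (4 B), so it starts at offset 4 + 4 = 8 and occupies 4 bytes.
Bytes at offsets 8..11: 62 EF 63 E4.
Little-endian stores the least-significant byte at the lowest address.
Reassemble most-significant byte first: E4 63 EF 62 → 0xE463EF62.
Top bit is set, so as a signed 32-bit value this is 0xE463EF62 − 2^32 = -463212702.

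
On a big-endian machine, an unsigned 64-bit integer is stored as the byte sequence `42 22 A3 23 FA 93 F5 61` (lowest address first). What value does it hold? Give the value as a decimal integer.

4765550730634589537

In big-endian order the high byte comes first in memory.
The bytes are already most-significant first: 0x4222A323FA93F561.
0x4222A323FA93F561 = 4765550730634589537.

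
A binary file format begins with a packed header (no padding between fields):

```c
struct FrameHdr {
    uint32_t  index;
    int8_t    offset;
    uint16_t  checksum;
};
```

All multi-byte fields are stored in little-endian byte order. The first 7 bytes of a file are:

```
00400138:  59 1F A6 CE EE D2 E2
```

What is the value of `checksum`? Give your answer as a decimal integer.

`checksum` follows `index` (4 B), `offset` (1 B), so it starts at offset 4 + 1 = 5 and occupies 2 bytes.
Bytes at offsets 5..6: D2 E2.
Little-endian stores the least-significant byte at the lowest address.
Reassemble most-significant byte first: E2 D2 → 0xE2D2.
0xE2D2 = 58066.

58066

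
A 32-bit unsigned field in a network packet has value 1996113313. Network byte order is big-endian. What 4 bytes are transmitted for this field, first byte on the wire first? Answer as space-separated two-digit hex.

76 FA 45 A1

1996113313 in hexadecimal, padded to 32 bits, is 0x76FA45A1.
Split into bytes (most-significant first): 76 FA 45 A1.
In big-endian order the high byte comes first in memory.
So the memory order matches the most-significant-first order: 76 FA 45 A1.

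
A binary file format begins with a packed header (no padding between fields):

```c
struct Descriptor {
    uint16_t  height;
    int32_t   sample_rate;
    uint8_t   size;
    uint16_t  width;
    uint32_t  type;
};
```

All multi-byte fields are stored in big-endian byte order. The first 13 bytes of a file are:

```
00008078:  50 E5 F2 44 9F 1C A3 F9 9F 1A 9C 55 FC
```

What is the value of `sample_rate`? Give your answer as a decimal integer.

`sample_rate` follows `height` (2 bytes), so it starts at byte offset 2 and occupies 4 bytes.
Bytes at offsets 2..5: F2 44 9F 1C.
Big-endian stores the most-significant byte at the lowest address.
The bytes are already most-significant first: 0xF2449F1C.
Top bit is set, so as a signed 32-bit value this is 0xF2449F1C − 2^32 = -230383844.

-230383844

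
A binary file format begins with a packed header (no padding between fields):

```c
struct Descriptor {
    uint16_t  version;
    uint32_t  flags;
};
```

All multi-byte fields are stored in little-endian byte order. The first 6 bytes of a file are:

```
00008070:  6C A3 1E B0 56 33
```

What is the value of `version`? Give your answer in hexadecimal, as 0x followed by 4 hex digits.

0xA36C

`version` is the first field, at byte offset 0, occupying 2 bytes.
Bytes at offsets 0..1: 6C A3.
In little-endian order the low byte comes first in memory.
Reassemble most-significant byte first: A3 6C → 0xA36C.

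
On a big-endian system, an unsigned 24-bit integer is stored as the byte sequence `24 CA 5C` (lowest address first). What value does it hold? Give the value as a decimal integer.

In big-endian order the high byte comes first in memory.
The bytes are already most-significant first: 0x24CA5C.
0x24CA5C = 2411100.

2411100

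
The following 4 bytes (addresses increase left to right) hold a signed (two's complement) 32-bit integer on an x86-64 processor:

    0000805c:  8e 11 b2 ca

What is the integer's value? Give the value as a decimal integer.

Little-endian stores the least-significant byte at the lowest address.
Reassemble most-significant byte first: CA B2 11 8E → 0xCAB2118E.
Top bit is set, so as a signed 32-bit value this is 0xCAB2118E − 2^32 = -894299762.

-894299762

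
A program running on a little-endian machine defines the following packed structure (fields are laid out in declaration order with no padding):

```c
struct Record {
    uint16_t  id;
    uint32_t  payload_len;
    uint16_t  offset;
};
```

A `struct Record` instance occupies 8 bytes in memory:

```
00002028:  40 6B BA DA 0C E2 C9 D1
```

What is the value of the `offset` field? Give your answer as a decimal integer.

53705

`offset` follows `id` (2 B), `payload_len` (4 B), so it starts at offset 2 + 4 = 6 and occupies 2 bytes.
Bytes at offsets 6..7: C9 D1.
In little-endian order the low byte comes first in memory.
Reassemble most-significant byte first: D1 C9 → 0xD1C9.
0xD1C9 = 53705.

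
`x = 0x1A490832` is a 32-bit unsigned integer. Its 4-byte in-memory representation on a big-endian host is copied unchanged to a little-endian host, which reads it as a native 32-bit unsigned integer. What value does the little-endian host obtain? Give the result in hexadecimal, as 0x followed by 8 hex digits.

0x3208491A

Stored big-endian, the bytes at ascending addresses are 1A 49 08 32.
Read back as little-endian, the first byte is least significant, giving 0x3208491A.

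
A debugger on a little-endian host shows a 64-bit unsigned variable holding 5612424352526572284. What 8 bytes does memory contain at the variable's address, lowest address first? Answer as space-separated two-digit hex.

5612424352526572284 in hexadecimal, padded to 64 bits, is 0x4DE3563675191AFC.
Split into bytes (most-significant first): 4D E3 56 36 75 19 1A FC.
Little-endian stores the least-significant byte at the lowest address.
So at ascending addresses the bytes are FC 1A 19 75 36 56 E3 4D.

FC 1A 19 75 36 56 E3 4D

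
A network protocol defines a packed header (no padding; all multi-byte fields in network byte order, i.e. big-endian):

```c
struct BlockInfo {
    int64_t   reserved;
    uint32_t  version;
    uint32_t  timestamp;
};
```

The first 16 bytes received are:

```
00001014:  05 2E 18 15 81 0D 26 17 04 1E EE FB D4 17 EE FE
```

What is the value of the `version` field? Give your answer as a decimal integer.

`version` follows `reserved` (8 bytes), so it starts at byte offset 8 and occupies 4 bytes.
Bytes at offsets 8..11: 04 1E EE FB.
Big-endian: lowest address holds the most-significant byte.
The bytes are already most-significant first: 0x041EEEFB.
0x041EEEFB = 69136123.

69136123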